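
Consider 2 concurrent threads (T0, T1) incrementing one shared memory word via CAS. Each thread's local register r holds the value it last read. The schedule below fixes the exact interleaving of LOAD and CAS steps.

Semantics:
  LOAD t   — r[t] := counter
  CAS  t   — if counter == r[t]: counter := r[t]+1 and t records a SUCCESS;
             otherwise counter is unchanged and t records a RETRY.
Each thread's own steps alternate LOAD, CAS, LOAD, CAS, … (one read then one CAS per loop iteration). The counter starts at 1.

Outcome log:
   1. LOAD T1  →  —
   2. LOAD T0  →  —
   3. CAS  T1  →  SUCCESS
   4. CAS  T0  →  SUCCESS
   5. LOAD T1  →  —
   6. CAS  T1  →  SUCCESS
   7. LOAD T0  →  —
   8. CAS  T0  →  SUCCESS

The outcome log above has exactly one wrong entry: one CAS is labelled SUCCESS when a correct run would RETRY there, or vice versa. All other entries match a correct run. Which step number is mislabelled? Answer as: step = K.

Correct run:
1. LOAD T1 → mem=1 r[T1]=1 [LOAD]
2. LOAD T0 → mem=1 r[T0]=1 [LOAD]
3. CAS T1 → mem=2 r[T1]=1 [OK]
4. CAS T0 → mem=2 r[T0]=1 [RETRY]
5. LOAD T1 → mem=2 r[T1]=2 [LOAD]
6. CAS T1 → mem=3 r[T1]=2 [OK]
7. LOAD T0 → mem=3 r[T0]=3 [LOAD]
8. CAS T0 → mem=4 r[T0]=3 [OK]
Flip is step 4.

step = 4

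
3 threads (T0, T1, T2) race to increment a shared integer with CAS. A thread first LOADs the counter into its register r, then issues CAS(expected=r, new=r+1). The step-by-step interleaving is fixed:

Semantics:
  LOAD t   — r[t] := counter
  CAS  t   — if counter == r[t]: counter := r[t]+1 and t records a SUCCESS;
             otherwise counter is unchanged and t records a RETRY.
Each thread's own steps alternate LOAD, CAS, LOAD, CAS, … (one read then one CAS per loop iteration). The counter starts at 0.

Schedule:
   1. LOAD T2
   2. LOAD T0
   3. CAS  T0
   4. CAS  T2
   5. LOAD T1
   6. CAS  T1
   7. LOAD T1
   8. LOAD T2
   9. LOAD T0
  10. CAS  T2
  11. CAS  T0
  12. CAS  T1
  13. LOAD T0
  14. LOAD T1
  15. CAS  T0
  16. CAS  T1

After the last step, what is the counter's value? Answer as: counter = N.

counter = 4

   1) LOAD T2:  M=0  r_T2=0
   2) LOAD T0:  M=0  r_T0=0
   3) CAS  T0:  M=1  r_T0=0 ✓
   4) CAS  T2:  M=1  r_T2=0 ✗
   5) LOAD T1:  M=1  r_T1=1
   6) CAS  T1:  M=2  r_T1=1 ✓
   7) LOAD T1:  M=2  r_T1=2
   8) LOAD T2:  M=2  r_T2=2
   9) LOAD T0:  M=2  r_T0=2
  10) CAS  T2:  M=3  r_T2=2 ✓
  11) CAS  T0:  M=3  r_T0=2 ✗
  12) CAS  T1:  M=3  r_T1=2 ✗
  13) LOAD T0:  M=3  r_T0=3
  14) LOAD T1:  M=3  r_T1=3
  15) CAS  T0:  M=4  r_T0=3 ✓
  16) CAS  T1:  M=4  r_T1=3 ✗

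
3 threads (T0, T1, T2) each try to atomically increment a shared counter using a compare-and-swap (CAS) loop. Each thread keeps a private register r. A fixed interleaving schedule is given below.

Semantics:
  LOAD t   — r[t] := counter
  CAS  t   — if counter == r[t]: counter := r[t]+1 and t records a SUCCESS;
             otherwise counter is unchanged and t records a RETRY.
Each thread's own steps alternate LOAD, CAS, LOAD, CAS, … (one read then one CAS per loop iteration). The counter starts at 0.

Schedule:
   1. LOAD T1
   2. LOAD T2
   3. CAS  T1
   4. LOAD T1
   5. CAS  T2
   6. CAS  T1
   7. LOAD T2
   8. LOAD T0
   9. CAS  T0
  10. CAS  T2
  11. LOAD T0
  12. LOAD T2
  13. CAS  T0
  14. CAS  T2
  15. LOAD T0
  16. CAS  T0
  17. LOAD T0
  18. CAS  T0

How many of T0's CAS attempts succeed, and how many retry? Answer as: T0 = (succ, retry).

T0 = (4, 0)

[1] T1.load  rd  (counter 0, T1.r 0)
[2] T2.load  rd  (counter 0, T2.r 0)
[3] T1.cas  hit  (counter 1, T1.r 0)
[4] T1.load  rd  (counter 1, T1.r 1)
[5] T2.cas  miss  (counter 1, T2.r 0)
[6] T1.cas  hit  (counter 2, T1.r 1)
[7] T2.load  rd  (counter 2, T2.r 2)
[8] T0.load  rd  (counter 2, T0.r 2)
[9] T0.cas  hit  (counter 3, T0.r 2)
[10] T2.cas  miss  (counter 3, T2.r 2)
[11] T0.load  rd  (counter 3, T0.r 3)
[12] T2.load  rd  (counter 3, T2.r 3)
[13] T0.cas  hit  (counter 4, T0.r 3)
[14] T2.cas  miss  (counter 4, T2.r 3)
[15] T0.load  rd  (counter 4, T0.r 4)
[16] T0.cas  hit  (counter 5, T0.r 4)
[17] T0.load  rd  (counter 5, T0.r 5)
[18] T0.cas  hit  (counter 6, T0.r 5)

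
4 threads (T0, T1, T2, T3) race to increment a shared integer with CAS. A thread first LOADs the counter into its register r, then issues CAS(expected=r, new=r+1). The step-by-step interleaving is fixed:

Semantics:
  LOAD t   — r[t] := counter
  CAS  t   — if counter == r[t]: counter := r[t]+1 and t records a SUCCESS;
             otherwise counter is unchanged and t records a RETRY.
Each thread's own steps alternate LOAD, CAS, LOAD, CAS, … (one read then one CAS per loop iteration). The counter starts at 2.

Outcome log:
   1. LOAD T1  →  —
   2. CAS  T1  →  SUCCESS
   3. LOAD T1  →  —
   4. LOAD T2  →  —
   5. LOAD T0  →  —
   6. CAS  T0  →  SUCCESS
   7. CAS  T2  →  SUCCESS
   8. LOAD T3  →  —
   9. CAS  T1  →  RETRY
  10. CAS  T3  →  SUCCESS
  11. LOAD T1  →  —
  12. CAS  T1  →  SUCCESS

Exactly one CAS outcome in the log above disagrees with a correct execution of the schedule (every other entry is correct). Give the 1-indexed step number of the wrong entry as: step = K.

Reference trace:
step 1: T1 LOAD ⇒ load; ctr=2 reg=2
step 2: T1 CAS ⇒ ok; ctr=3 reg=2
step 3: T1 LOAD ⇒ load; ctr=3 reg=3
step 4: T2 LOAD ⇒ load; ctr=3 reg=3
step 5: T0 LOAD ⇒ load; ctr=3 reg=3
step 6: T0 CAS ⇒ ok; ctr=4 reg=3
step 7: T2 CAS ⇒ retry; ctr=4 reg=3
step 8: T3 LOAD ⇒ load; ctr=4 reg=4
step 9: T1 CAS ⇒ retry; ctr=4 reg=3
step 10: T3 CAS ⇒ ok; ctr=5 reg=4
step 11: T1 LOAD ⇒ load; ctr=5 reg=5
step 12: T1 CAS ⇒ ok; ctr=6 reg=5
Mismatch at 7.

step = 7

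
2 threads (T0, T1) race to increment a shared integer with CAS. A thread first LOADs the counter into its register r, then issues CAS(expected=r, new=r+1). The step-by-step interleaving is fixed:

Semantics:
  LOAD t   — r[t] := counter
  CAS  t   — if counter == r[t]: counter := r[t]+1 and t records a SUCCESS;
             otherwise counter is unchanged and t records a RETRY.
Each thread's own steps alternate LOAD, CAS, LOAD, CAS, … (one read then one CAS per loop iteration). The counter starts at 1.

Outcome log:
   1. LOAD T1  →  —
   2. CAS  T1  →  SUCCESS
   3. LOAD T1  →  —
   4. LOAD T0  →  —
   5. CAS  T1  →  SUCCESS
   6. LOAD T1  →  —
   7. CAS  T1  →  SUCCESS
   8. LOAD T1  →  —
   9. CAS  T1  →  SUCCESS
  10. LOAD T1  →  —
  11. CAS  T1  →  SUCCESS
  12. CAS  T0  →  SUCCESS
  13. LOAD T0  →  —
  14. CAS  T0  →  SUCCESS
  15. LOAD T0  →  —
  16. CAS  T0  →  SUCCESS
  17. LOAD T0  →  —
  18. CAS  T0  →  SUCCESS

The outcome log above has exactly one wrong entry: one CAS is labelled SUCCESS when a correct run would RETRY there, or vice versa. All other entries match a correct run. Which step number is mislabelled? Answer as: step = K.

step = 12

Correct run:
T1 LOAD — after: cnt=1, r=1 — load
T1 CAS — after: cnt=2, r=1 — ok
T1 LOAD — after: cnt=2, r=2 — load
T0 LOAD — after: cnt=2, r=2 — load
T1 CAS — after: cnt=3, r=2 — ok
T1 LOAD — after: cnt=3, r=3 — load
T1 CAS — after: cnt=4, r=3 — ok
T1 LOAD — after: cnt=4, r=4 — load
T1 CAS — after: cnt=5, r=4 — ok
T1 LOAD — after: cnt=5, r=5 — load
T1 CAS — after: cnt=6, r=5 — ok
T0 CAS — after: cnt=6, r=2 — retry
T0 LOAD — after: cnt=6, r=6 — load
T0 CAS — after: cnt=7, r=6 — ok
T0 LOAD — after: cnt=7, r=7 — load
T0 CAS — after: cnt=8, r=7 — ok
T0 LOAD — after: cnt=8, r=8 — load
T0 CAS — after: cnt=9, r=8 — ok
Flip is step 12.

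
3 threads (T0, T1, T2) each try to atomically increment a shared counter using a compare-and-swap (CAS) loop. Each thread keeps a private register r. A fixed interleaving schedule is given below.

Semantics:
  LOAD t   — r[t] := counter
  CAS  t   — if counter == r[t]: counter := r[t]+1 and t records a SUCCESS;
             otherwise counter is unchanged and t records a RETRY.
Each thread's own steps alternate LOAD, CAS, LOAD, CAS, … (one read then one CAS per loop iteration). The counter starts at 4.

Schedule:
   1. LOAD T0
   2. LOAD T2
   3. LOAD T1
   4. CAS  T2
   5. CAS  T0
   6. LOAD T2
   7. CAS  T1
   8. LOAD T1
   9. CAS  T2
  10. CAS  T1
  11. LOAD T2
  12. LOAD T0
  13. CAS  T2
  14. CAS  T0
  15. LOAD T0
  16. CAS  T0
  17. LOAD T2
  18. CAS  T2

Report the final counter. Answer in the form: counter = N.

[1] T0.load  rd  (counter 4, T0.r 4)
[2] T2.load  rd  (counter 4, T2.r 4)
[3] T1.load  rd  (counter 4, T1.r 4)
[4] T2.cas  hit  (counter 5, T2.r 4)
[5] T0.cas  miss  (counter 5, T0.r 4)
[6] T2.load  rd  (counter 5, T2.r 5)
[7] T1.cas  miss  (counter 5, T1.r 4)
[8] T1.load  rd  (counter 5, T1.r 5)
[9] T2.cas  hit  (counter 6, T2.r 5)
[10] T1.cas  miss  (counter 6, T1.r 5)
[11] T2.load  rd  (counter 6, T2.r 6)
[12] T0.load  rd  (counter 6, T0.r 6)
[13] T2.cas  hit  (counter 7, T2.r 6)
[14] T0.cas  miss  (counter 7, T0.r 6)
[15] T0.load  rd  (counter 7, T0.r 7)
[16] T0.cas  hit  (counter 8, T0.r 7)
[17] T2.load  rd  (counter 8, T2.r 8)
[18] T2.cas  hit  (counter 9, T2.r 8)

counter = 9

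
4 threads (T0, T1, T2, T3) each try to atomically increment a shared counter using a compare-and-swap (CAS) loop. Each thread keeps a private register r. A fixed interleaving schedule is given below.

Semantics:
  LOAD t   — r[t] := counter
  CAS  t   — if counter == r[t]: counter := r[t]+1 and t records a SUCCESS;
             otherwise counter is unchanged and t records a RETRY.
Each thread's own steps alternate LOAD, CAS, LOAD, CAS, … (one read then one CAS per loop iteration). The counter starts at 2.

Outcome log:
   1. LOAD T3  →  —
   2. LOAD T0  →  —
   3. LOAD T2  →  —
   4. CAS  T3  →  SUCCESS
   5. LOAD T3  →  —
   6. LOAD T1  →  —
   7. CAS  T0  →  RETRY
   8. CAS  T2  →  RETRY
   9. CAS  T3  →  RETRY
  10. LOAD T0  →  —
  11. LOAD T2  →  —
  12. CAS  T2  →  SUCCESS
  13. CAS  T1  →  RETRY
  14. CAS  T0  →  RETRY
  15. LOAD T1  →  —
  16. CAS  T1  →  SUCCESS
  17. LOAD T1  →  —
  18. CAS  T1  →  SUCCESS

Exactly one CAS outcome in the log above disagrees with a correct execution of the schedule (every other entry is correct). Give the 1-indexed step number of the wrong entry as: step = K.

Re-executing:
step 1: T3 LOAD ⇒ load; ctr=2 reg=2
step 2: T0 LOAD ⇒ load; ctr=2 reg=2
step 3: T2 LOAD ⇒ load; ctr=2 reg=2
step 4: T3 CAS ⇒ ok; ctr=3 reg=2
step 5: T3 LOAD ⇒ load; ctr=3 reg=3
step 6: T1 LOAD ⇒ load; ctr=3 reg=3
step 7: T0 CAS ⇒ retry; ctr=3 reg=2
step 8: T2 CAS ⇒ retry; ctr=3 reg=2
step 9: T3 CAS ⇒ ok; ctr=4 reg=3
step 10: T0 LOAD ⇒ load; ctr=4 reg=4
step 11: T2 LOAD ⇒ load; ctr=4 reg=4
step 12: T2 CAS ⇒ ok; ctr=5 reg=4
step 13: T1 CAS ⇒ retry; ctr=5 reg=3
step 14: T0 CAS ⇒ retry; ctr=5 reg=4
step 15: T1 LOAD ⇒ load; ctr=5 reg=5
step 16: T1 CAS ⇒ ok; ctr=6 reg=5
step 17: T1 LOAD ⇒ load; ctr=6 reg=6
step 18: T1 CAS ⇒ ok; ctr=7 reg=6
Log disagrees first at step 9.

step = 9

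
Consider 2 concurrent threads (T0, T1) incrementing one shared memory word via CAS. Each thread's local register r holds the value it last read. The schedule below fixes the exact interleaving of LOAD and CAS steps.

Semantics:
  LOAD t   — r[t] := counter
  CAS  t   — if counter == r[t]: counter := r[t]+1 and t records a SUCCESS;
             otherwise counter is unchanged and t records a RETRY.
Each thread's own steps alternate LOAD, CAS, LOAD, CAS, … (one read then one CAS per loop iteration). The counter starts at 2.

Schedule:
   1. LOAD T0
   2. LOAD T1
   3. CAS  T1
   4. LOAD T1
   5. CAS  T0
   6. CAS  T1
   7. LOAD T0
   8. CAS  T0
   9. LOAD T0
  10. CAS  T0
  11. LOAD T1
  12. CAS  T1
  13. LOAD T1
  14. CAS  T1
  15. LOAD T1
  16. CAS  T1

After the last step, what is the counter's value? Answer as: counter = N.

1. LOAD T0 → mem=2 r[T0]=2 [LOAD]
2. LOAD T1 → mem=2 r[T1]=2 [LOAD]
3. CAS T1 → mem=3 r[T1]=2 [OK]
4. LOAD T1 → mem=3 r[T1]=3 [LOAD]
5. CAS T0 → mem=3 r[T0]=2 [RETRY]
6. CAS T1 → mem=4 r[T1]=3 [OK]
7. LOAD T0 → mem=4 r[T0]=4 [LOAD]
8. CAS T0 → mem=5 r[T0]=4 [OK]
9. LOAD T0 → mem=5 r[T0]=5 [LOAD]
10. CAS T0 → mem=6 r[T0]=5 [OK]
11. LOAD T1 → mem=6 r[T1]=6 [LOAD]
12. CAS T1 → mem=7 r[T1]=6 [OK]
13. LOAD T1 → mem=7 r[T1]=7 [LOAD]
14. CAS T1 → mem=8 r[T1]=7 [OK]
15. LOAD T1 → mem=8 r[T1]=8 [LOAD]
16. CAS T1 → mem=9 r[T1]=8 [OK]

counter = 9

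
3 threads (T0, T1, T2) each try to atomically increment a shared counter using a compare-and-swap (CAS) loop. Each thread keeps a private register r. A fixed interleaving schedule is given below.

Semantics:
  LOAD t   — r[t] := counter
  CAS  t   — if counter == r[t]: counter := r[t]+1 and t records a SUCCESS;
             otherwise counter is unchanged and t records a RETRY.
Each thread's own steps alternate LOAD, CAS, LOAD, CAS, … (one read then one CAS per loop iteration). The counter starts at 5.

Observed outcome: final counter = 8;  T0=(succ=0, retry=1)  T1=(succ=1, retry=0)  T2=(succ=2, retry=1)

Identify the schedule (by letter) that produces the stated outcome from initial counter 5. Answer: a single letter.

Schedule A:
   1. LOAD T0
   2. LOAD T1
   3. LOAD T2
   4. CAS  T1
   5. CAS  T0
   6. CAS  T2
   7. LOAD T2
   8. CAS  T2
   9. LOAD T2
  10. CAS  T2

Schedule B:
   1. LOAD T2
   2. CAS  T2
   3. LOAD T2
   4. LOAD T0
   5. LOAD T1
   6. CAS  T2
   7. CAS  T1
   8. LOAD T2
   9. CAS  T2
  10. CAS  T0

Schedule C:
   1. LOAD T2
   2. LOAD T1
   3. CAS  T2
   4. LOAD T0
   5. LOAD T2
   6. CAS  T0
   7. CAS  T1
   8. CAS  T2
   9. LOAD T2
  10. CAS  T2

Tracing schedule A:
#1 T0 reads 5
#2 T1 reads 5
#3 T2 reads 5
#4 T1 CAS(5→6) writes; counter now 6
#5 T0 CAS(5→6) fails; counter now 6
#6 T2 CAS(5→6) fails; counter now 6
#7 T2 reads 6
#8 T2 CAS(6→7) writes; counter now 7
#9 T2 reads 7
#10 T2 CAS(7→8) writes; counter now 8

A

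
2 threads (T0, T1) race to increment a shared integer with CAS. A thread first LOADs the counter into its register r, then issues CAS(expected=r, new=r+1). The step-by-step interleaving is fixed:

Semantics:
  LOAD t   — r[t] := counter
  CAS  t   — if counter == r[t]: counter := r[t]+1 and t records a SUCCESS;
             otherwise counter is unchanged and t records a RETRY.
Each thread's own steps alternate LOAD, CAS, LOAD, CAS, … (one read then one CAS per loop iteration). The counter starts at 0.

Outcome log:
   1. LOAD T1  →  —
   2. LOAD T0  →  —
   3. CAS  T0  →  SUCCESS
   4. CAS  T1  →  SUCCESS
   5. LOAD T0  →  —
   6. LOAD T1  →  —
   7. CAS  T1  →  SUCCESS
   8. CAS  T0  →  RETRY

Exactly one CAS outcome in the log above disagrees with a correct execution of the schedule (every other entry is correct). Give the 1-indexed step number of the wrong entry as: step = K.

Reference trace:
[1] T1.load  rd  (counter 0, T1.r 0)
[2] T0.load  rd  (counter 0, T0.r 0)
[3] T0.cas  hit  (counter 1, T0.r 0)
[4] T1.cas  miss  (counter 1, T1.r 0)
[5] T0.load  rd  (counter 1, T0.r 1)
[6] T1.load  rd  (counter 1, T1.r 1)
[7] T1.cas  hit  (counter 2, T1.r 1)
[8] T0.cas  miss  (counter 2, T0.r 1)
Mismatch at 4.

step = 4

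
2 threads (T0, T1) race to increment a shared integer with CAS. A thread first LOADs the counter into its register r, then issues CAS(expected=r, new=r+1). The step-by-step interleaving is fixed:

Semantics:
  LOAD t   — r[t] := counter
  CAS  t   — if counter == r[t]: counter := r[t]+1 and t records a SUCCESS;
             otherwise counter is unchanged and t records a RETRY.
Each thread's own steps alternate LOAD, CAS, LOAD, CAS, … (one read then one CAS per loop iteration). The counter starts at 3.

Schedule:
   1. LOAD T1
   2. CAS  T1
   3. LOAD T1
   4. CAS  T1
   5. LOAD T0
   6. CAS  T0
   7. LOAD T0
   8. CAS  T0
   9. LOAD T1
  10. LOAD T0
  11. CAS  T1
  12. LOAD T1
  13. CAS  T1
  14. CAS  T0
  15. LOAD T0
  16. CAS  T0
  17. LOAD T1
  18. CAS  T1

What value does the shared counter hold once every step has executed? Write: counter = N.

counter = 11

   1) LOAD T1:  M=3  r_T1=3
   2) CAS  T1:  M=4  r_T1=3 ✓
   3) LOAD T1:  M=4  r_T1=4
   4) CAS  T1:  M=5  r_T1=4 ✓
   5) LOAD T0:  M=5  r_T0=5
   6) CAS  T0:  M=6  r_T0=5 ✓
   7) LOAD T0:  M=6  r_T0=6
   8) CAS  T0:  M=7  r_T0=6 ✓
   9) LOAD T1:  M=7  r_T1=7
  10) LOAD T0:  M=7  r_T0=7
  11) CAS  T1:  M=8  r_T1=7 ✓
  12) LOAD T1:  M=8  r_T1=8
  13) CAS  T1:  M=9  r_T1=8 ✓
  14) CAS  T0:  M=9  r_T0=7 ✗
  15) LOAD T0:  M=9  r_T0=9
  16) CAS  T0:  M=10  r_T0=9 ✓
  17) LOAD T1:  M=10  r_T1=10
  18) CAS  T1:  M=11  r_T1=10 ✓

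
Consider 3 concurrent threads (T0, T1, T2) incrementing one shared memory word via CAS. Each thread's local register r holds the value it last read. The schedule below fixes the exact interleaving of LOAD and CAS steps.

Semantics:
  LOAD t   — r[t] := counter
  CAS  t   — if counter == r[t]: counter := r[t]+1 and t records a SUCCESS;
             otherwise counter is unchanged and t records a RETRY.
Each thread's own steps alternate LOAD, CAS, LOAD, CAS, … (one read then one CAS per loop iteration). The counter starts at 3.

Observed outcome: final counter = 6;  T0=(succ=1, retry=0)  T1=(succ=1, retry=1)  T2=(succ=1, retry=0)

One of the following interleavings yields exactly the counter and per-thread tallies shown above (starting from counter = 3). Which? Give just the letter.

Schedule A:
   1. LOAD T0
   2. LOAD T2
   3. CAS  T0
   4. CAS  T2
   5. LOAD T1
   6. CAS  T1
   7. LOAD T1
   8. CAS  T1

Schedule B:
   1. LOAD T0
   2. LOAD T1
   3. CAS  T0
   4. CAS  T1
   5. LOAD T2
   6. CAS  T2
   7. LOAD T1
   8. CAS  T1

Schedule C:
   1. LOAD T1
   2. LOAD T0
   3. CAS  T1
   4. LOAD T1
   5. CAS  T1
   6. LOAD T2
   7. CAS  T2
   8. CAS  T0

Simulating candidate B:
T0 LOAD — after: cnt=3, r=3 — load
T1 LOAD — after: cnt=3, r=3 — load
T0 CAS — after: cnt=4, r=3 — ok
T1 CAS — after: cnt=4, r=3 — retry
T2 LOAD — after: cnt=4, r=4 — load
T2 CAS — after: cnt=5, r=4 — ok
T1 LOAD — after: cnt=5, r=5 — load
T1 CAS — after: cnt=6, r=5 — ok

B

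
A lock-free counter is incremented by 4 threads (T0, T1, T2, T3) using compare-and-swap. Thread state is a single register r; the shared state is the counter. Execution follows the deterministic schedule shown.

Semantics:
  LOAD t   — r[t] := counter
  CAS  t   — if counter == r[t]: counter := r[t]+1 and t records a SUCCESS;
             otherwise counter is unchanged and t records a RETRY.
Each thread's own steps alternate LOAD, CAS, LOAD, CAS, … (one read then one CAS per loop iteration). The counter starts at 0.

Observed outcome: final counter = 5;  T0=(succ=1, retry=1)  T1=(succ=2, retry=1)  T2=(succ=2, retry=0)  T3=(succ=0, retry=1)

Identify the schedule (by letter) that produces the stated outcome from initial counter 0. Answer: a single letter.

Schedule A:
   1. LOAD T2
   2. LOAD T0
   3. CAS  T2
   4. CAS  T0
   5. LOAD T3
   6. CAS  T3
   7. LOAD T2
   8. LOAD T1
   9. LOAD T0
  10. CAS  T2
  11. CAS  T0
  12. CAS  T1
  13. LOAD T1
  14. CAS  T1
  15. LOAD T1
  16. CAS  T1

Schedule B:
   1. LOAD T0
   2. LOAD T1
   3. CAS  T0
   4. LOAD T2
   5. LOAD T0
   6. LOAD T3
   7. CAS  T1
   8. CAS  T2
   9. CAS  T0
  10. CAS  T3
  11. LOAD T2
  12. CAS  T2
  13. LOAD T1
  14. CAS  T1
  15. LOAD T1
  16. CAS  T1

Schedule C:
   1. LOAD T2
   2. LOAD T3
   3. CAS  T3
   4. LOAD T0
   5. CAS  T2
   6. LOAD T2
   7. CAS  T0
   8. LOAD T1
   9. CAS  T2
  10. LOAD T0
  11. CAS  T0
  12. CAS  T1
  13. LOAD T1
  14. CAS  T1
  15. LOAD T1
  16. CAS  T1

Run B:
T0 LOAD — after: cnt=0, r=0 — load
T1 LOAD — after: cnt=0, r=0 — load
T0 CAS — after: cnt=1, r=0 — ok
T2 LOAD — after: cnt=1, r=1 — load
T0 LOAD — after: cnt=1, r=1 — load
T3 LOAD — after: cnt=1, r=1 — load
T1 CAS — after: cnt=1, r=0 — retry
T2 CAS — after: cnt=2, r=1 — ok
T0 CAS — after: cnt=2, r=1 — retry
T3 CAS — after: cnt=2, r=1 — retry
T2 LOAD — after: cnt=2, r=2 — load
T2 CAS — after: cnt=3, r=2 — ok
T1 LOAD — after: cnt=3, r=3 — load
T1 CAS — after: cnt=4, r=3 — ok
T1 LOAD — after: cnt=4, r=4 — load
T1 CAS — after: cnt=5, r=4 — ok

B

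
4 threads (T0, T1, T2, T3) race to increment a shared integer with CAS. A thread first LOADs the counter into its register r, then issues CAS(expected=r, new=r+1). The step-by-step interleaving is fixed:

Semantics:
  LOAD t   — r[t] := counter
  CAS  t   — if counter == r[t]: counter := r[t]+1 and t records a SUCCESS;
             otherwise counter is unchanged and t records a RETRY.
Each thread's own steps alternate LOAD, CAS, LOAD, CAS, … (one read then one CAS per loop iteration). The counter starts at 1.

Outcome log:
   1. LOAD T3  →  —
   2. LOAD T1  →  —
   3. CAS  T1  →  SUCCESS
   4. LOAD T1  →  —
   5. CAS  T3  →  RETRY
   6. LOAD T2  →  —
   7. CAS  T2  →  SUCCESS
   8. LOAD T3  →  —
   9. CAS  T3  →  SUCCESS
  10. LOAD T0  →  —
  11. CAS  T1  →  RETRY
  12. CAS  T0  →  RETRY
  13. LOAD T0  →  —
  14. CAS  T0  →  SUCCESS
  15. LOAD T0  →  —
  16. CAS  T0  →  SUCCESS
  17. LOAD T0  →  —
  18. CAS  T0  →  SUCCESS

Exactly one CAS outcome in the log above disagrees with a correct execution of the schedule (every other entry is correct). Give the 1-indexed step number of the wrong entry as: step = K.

Re-executing:
T3 LOAD — after: cnt=1, r=1 — load
T1 LOAD — after: cnt=1, r=1 — load
T1 CAS — after: cnt=2, r=1 — ok
T1 LOAD — after: cnt=2, r=2 — load
T3 CAS — after: cnt=2, r=1 — retry
T2 LOAD — after: cnt=2, r=2 — load
T2 CAS — after: cnt=3, r=2 — ok
T3 LOAD — after: cnt=3, r=3 — load
T3 CAS — after: cnt=4, r=3 — ok
T0 LOAD — after: cnt=4, r=4 — load
T1 CAS — after: cnt=4, r=2 — retry
T0 CAS — after: cnt=5, r=4 — ok
T0 LOAD — after: cnt=5, r=5 — load
T0 CAS — after: cnt=6, r=5 — ok
T0 LOAD — after: cnt=6, r=6 — load
T0 CAS — after: cnt=7, r=6 — ok
T0 LOAD — after: cnt=7, r=7 — load
T0 CAS — after: cnt=8, r=7 — ok
Mismatch at 12.

step = 12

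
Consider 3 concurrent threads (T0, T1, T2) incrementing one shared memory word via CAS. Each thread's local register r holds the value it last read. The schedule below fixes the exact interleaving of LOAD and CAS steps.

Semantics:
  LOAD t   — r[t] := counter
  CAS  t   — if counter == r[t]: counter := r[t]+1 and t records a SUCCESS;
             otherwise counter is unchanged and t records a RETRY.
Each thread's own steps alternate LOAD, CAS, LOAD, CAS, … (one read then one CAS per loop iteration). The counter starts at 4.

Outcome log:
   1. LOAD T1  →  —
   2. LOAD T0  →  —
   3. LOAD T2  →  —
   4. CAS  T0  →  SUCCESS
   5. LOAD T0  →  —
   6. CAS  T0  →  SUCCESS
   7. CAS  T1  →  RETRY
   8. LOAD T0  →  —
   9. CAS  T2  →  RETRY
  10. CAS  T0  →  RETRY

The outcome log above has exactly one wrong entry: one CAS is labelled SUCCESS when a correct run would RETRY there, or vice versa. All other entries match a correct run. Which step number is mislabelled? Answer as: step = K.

step = 10

Reference trace:
   1) LOAD T1:  M=4  r_T1=4
   2) LOAD T0:  M=4  r_T0=4
   3) LOAD T2:  M=4  r_T2=4
   4) CAS  T0:  M=5  r_T0=4 ✓
   5) LOAD T0:  M=5  r_T0=5
   6) CAS  T0:  M=6  r_T0=5 ✓
   7) CAS  T1:  M=6  r_T1=4 ✗
   8) LOAD T0:  M=6  r_T0=6
   9) CAS  T2:  M=6  r_T2=4 ✗
  10) CAS  T0:  M=7  r_T0=6 ✓
Flip is step 10.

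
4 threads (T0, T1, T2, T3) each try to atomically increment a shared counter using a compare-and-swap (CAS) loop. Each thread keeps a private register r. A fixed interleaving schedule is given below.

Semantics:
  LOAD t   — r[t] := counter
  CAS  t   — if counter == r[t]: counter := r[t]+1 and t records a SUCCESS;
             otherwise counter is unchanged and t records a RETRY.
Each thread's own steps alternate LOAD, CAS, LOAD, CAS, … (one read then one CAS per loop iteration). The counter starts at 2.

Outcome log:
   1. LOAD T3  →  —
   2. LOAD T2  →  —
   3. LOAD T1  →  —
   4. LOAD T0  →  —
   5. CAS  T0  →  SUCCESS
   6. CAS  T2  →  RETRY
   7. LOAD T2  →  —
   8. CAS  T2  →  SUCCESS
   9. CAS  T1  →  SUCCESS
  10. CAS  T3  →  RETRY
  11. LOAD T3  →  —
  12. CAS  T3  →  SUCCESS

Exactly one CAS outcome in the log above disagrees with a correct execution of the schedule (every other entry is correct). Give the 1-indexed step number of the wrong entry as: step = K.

step = 9

Correct run:
   1) LOAD T3:  M=2  r_T3=2
   2) LOAD T2:  M=2  r_T2=2
   3) LOAD T1:  M=2  r_T1=2
   4) LOAD T0:  M=2  r_T0=2
   5) CAS  T0:  M=3  r_T0=2 ✓
   6) CAS  T2:  M=3  r_T2=2 ✗
   7) LOAD T2:  M=3  r_T2=3
   8) CAS  T2:  M=4  r_T2=3 ✓
   9) CAS  T1:  M=4  r_T1=2 ✗
  10) CAS  T3:  M=4  r_T3=2 ✗
  11) LOAD T3:  M=4  r_T3=4
  12) CAS  T3:  M=5  r_T3=4 ✓
Mismatch at 9.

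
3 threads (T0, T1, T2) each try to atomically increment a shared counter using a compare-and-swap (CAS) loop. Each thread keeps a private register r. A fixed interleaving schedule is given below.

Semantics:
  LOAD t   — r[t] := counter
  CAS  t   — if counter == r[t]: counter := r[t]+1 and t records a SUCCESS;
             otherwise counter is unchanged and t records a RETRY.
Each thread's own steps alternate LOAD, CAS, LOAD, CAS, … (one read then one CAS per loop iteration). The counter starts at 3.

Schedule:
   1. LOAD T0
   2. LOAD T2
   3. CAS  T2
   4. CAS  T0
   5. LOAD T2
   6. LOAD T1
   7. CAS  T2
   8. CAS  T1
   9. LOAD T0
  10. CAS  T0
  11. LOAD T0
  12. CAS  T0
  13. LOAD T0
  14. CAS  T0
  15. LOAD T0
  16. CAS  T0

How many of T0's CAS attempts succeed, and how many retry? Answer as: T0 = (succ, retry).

[1] T0.load  rd  (counter 3, T0.r 3)
[2] T2.load  rd  (counter 3, T2.r 3)
[3] T2.cas  hit  (counter 4, T2.r 3)
[4] T0.cas  miss  (counter 4, T0.r 3)
[5] T2.load  rd  (counter 4, T2.r 4)
[6] T1.load  rd  (counter 4, T1.r 4)
[7] T2.cas  hit  (counter 5, T2.r 4)
[8] T1.cas  miss  (counter 5, T1.r 4)
[9] T0.load  rd  (counter 5, T0.r 5)
[10] T0.cas  hit  (counter 6, T0.r 5)
[11] T0.load  rd  (counter 6, T0.r 6)
[12] T0.cas  hit  (counter 7, T0.r 6)
[13] T0.load  rd  (counter 7, T0.r 7)
[14] T0.cas  hit  (counter 8, T0.r 7)
[15] T0.load  rd  (counter 8, T0.r 8)
[16] T0.cas  hit  (counter 9, T0.r 8)

T0 = (4, 1)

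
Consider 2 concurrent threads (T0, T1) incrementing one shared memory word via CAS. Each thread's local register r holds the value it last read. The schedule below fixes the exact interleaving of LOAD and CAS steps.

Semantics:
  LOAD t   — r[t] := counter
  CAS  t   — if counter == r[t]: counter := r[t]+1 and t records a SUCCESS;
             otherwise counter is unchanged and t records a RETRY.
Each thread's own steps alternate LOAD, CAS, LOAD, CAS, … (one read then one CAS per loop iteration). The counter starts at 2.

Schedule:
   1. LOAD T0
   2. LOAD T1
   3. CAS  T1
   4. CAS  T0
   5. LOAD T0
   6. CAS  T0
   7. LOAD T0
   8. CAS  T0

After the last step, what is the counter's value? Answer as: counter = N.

counter = 5

#1 T0 reads 2
#2 T1 reads 2
#3 T1 CAS(2→3) writes; counter now 3
#4 T0 CAS(2→3) fails; counter now 3
#5 T0 reads 3
#6 T0 CAS(3→4) writes; counter now 4
#7 T0 reads 4
#8 T0 CAS(4→5) writes; counter now 5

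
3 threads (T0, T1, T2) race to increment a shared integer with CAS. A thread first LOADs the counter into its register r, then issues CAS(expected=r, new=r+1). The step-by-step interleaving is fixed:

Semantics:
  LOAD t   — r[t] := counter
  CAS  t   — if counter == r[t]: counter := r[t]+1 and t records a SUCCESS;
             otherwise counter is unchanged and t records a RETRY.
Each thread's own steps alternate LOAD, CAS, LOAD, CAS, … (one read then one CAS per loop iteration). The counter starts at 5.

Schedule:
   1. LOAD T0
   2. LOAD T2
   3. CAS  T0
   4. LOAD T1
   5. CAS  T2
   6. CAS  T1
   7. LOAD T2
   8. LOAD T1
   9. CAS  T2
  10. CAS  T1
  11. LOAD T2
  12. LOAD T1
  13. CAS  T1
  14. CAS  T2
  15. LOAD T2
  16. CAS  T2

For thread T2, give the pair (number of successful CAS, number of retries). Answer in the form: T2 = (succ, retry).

1. LOAD T0 → mem=5 r[T0]=5 [LOAD]
2. LOAD T2 → mem=5 r[T2]=5 [LOAD]
3. CAS T0 → mem=6 r[T0]=5 [OK]
4. LOAD T1 → mem=6 r[T1]=6 [LOAD]
5. CAS T2 → mem=6 r[T2]=5 [RETRY]
6. CAS T1 → mem=7 r[T1]=6 [OK]
7. LOAD T2 → mem=7 r[T2]=7 [LOAD]
8. LOAD T1 → mem=7 r[T1]=7 [LOAD]
9. CAS T2 → mem=8 r[T2]=7 [OK]
10. CAS T1 → mem=8 r[T1]=7 [RETRY]
11. LOAD T2 → mem=8 r[T2]=8 [LOAD]
12. LOAD T1 → mem=8 r[T1]=8 [LOAD]
13. CAS T1 → mem=9 r[T1]=8 [OK]
14. CAS T2 → mem=9 r[T2]=8 [RETRY]
15. LOAD T2 → mem=9 r[T2]=9 [LOAD]
16. CAS T2 → mem=10 r[T2]=9 [OK]

T2 = (2, 2)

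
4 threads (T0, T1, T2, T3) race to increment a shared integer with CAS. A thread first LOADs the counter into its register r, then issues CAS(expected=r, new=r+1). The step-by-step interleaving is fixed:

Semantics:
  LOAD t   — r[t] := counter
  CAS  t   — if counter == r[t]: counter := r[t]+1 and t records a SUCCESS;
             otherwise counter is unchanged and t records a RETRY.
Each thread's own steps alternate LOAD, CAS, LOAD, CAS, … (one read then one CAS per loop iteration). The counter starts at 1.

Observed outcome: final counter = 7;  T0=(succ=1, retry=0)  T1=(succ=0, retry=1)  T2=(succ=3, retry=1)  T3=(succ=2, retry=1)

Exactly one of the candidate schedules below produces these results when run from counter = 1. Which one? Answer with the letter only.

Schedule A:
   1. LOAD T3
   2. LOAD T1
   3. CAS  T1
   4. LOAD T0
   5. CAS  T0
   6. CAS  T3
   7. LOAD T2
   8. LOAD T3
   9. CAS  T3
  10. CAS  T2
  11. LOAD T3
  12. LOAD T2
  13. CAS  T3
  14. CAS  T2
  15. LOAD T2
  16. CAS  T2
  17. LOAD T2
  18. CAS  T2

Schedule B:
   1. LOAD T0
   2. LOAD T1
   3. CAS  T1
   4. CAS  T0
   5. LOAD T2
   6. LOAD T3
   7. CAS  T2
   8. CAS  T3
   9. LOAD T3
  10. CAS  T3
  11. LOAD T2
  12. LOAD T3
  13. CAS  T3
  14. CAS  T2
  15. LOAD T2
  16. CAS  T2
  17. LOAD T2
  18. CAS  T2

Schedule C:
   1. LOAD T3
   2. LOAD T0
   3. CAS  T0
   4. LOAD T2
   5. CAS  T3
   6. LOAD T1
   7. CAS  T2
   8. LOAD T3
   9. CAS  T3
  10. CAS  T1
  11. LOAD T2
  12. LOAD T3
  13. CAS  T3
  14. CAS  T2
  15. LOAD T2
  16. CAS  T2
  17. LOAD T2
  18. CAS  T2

C

Run C:
T3 LOAD — after: cnt=1, r=1 — load
T0 LOAD — after: cnt=1, r=1 — load
T0 CAS — after: cnt=2, r=1 — ok
T2 LOAD — after: cnt=2, r=2 — load
T3 CAS — after: cnt=2, r=1 — retry
T1 LOAD — after: cnt=2, r=2 — load
T2 CAS — after: cnt=3, r=2 — ok
T3 LOAD — after: cnt=3, r=3 — load
T3 CAS — after: cnt=4, r=3 — ok
T1 CAS — after: cnt=4, r=2 — retry
T2 LOAD — after: cnt=4, r=4 — load
T3 LOAD — after: cnt=4, r=4 — load
T3 CAS — after: cnt=5, r=4 — ok
T2 CAS — after: cnt=5, r=4 — retry
T2 LOAD — after: cnt=5, r=5 — load
T2 CAS — after: cnt=6, r=5 — ok
T2 LOAD — after: cnt=6, r=6 — load
T2 CAS — after: cnt=7, r=6 — ok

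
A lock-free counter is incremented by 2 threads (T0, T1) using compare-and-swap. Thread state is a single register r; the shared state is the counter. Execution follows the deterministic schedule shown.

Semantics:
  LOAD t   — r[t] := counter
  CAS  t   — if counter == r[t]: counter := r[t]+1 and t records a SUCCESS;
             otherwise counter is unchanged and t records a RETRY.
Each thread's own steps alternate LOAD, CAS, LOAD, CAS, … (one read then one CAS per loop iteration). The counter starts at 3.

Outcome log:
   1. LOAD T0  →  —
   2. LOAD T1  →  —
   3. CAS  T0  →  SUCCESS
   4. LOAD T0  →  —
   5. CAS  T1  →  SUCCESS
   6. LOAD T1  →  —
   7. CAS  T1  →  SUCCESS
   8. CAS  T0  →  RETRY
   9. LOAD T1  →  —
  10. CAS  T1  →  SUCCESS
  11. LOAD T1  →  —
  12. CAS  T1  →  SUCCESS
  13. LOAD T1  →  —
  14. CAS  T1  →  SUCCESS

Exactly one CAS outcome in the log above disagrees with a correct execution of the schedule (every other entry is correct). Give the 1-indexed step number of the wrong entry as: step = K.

Re-executing:
   1) LOAD T0:  M=3  r_T0=3
   2) LOAD T1:  M=3  r_T1=3
   3) CAS  T0:  M=4  r_T0=3 ✓
   4) LOAD T0:  M=4  r_T0=4
   5) CAS  T1:  M=4  r_T1=3 ✗
   6) LOAD T1:  M=4  r_T1=4
   7) CAS  T1:  M=5  r_T1=4 ✓
   8) CAS  T0:  M=5  r_T0=4 ✗
   9) LOAD T1:  M=5  r_T1=5
  10) CAS  T1:  M=6  r_T1=5 ✓
  11) LOAD T1:  M=6  r_T1=6
  12) CAS  T1:  M=7  r_T1=6 ✓
  13) LOAD T1:  M=7  r_T1=7
  14) CAS  T1:  M=8  r_T1=7 ✓
Mismatch at 5.

step = 5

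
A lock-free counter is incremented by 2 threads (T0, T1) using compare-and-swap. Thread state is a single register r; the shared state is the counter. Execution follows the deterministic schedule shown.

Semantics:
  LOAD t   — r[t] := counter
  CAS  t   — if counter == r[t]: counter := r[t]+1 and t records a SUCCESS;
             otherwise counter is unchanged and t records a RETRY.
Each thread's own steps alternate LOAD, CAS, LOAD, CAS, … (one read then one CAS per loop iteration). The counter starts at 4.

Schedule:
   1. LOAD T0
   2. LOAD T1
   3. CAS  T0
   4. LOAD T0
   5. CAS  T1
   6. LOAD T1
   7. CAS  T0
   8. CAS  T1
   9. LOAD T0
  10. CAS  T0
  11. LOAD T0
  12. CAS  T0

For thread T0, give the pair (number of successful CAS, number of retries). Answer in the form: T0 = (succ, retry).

#1 T0 reads 4
#2 T1 reads 4
#3 T0 CAS(4→5) writes; counter now 5
#4 T0 reads 5
#5 T1 CAS(4→5) fails; counter now 5
#6 T1 reads 5
#7 T0 CAS(5→6) writes; counter now 6
#8 T1 CAS(5→6) fails; counter now 6
#9 T0 reads 6
#10 T0 CAS(6→7) writes; counter now 7
#11 T0 reads 7
#12 T0 CAS(7→8) writes; counter now 8

T0 = (4, 0)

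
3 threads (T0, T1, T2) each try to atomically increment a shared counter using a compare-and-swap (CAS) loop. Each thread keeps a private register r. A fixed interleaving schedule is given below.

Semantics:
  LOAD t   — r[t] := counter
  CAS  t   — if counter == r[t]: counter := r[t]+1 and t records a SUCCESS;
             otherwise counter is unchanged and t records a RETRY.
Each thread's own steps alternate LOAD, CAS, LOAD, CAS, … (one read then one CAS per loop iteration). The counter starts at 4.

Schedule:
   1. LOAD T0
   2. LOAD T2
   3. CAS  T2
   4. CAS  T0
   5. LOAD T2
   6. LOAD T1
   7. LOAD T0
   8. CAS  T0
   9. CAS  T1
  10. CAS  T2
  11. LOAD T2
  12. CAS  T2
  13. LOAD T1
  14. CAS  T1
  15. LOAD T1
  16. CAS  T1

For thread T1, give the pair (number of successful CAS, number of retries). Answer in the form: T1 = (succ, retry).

T0 LOAD — after: cnt=4, r=4 — load
T2 LOAD — after: cnt=4, r=4 — load
T2 CAS — after: cnt=5, r=4 — ok
T0 CAS — after: cnt=5, r=4 — retry
T2 LOAD — after: cnt=5, r=5 — load
T1 LOAD — after: cnt=5, r=5 — load
T0 LOAD — after: cnt=5, r=5 — load
T0 CAS — after: cnt=6, r=5 — ok
T1 CAS — after: cnt=6, r=5 — retry
T2 CAS — after: cnt=6, r=5 — retry
T2 LOAD — after: cnt=6, r=6 — load
T2 CAS — after: cnt=7, r=6 — ok
T1 LOAD — after: cnt=7, r=7 — load
T1 CAS — after: cnt=8, r=7 — ok
T1 LOAD — after: cnt=8, r=8 — load
T1 CAS — after: cnt=9, r=8 — ok

T1 = (2, 1)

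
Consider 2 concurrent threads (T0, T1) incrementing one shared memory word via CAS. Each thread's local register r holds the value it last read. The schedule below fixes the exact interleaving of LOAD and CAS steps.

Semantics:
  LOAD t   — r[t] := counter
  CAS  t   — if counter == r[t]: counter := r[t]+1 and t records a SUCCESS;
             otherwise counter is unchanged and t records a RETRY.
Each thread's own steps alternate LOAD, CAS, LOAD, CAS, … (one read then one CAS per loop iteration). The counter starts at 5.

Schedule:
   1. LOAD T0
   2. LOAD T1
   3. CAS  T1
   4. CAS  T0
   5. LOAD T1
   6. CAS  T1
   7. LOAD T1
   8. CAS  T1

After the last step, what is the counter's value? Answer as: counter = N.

[1] T0.load  rd  (counter 5, T0.r 5)
[2] T1.load  rd  (counter 5, T1.r 5)
[3] T1.cas  hit  (counter 6, T1.r 5)
[4] T0.cas  miss  (counter 6, T0.r 5)
[5] T1.load  rd  (counter 6, T1.r 6)
[6] T1.cas  hit  (counter 7, T1.r 6)
[7] T1.load  rd  (counter 7, T1.r 7)
[8] T1.cas  hit  (counter 8, T1.r 7)

counter = 8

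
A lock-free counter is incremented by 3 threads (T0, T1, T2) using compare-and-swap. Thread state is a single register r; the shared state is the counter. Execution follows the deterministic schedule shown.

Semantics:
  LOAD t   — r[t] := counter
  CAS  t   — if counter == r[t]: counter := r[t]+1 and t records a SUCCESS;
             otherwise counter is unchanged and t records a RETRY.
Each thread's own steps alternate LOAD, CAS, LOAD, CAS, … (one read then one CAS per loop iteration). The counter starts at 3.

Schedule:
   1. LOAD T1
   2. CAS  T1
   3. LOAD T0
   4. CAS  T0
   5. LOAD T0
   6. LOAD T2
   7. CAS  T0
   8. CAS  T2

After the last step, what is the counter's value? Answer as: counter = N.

counter = 6

#1 T1 reads 3
#2 T1 CAS(3→4) writes; counter now 4
#3 T0 reads 4
#4 T0 CAS(4→5) writes; counter now 5
#5 T0 reads 5
#6 T2 reads 5
#7 T0 CAS(5→6) writes; counter now 6
#8 T2 CAS(5→6) fails; counter now 6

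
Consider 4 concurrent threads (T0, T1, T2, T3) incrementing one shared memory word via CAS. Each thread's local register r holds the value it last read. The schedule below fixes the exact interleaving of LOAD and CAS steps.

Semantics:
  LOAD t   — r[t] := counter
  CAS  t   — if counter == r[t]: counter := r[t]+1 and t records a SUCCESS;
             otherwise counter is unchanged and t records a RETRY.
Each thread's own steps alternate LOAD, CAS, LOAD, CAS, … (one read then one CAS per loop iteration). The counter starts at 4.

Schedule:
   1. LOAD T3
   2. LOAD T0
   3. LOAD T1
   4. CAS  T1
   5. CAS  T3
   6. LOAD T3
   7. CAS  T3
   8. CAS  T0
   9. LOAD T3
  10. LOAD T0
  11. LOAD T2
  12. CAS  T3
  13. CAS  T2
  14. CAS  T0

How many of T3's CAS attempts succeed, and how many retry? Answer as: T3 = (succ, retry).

T3 = (2, 1)

[1] T3.load  rd  (counter 4, T3.r 4)
[2] T0.load  rd  (counter 4, T0.r 4)
[3] T1.load  rd  (counter 4, T1.r 4)
[4] T1.cas  hit  (counter 5, T1.r 4)
[5] T3.cas  miss  (counter 5, T3.r 4)
[6] T3.load  rd  (counter 5, T3.r 5)
[7] T3.cas  hit  (counter 6, T3.r 5)
[8] T0.cas  miss  (counter 6, T0.r 4)
[9] T3.load  rd  (counter 6, T3.r 6)
[10] T0.load  rd  (counter 6, T0.r 6)
[11] T2.load  rd  (counter 6, T2.r 6)
[12] T3.cas  hit  (counter 7, T3.r 6)
[13] T2.cas  miss  (counter 7, T2.r 6)
[14] T0.cas  miss  (counter 7, T0.r 6)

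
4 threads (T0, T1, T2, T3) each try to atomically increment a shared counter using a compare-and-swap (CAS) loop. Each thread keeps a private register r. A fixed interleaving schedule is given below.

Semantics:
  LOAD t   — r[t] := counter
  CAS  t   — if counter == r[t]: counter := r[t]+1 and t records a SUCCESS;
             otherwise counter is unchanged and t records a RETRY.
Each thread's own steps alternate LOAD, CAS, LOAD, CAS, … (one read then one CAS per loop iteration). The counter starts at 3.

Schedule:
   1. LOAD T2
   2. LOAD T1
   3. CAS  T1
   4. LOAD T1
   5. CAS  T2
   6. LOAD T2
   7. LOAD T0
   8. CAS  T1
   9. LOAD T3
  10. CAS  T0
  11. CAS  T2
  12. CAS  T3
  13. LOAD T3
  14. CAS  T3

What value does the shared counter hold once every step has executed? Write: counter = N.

#1 T2 reads 3
#2 T1 reads 3
#3 T1 CAS(3→4) writes; counter now 4
#4 T1 reads 4
#5 T2 CAS(3→4) fails; counter now 4
#6 T2 reads 4
#7 T0 reads 4
#8 T1 CAS(4→5) writes; counter now 5
#9 T3 reads 5
#10 T0 CAS(4→5) fails; counter now 5
#11 T2 CAS(4→5) fails; counter now 5
#12 T3 CAS(5→6) writes; counter now 6
#13 T3 reads 6
#14 T3 CAS(6→7) writes; counter now 7

counter = 7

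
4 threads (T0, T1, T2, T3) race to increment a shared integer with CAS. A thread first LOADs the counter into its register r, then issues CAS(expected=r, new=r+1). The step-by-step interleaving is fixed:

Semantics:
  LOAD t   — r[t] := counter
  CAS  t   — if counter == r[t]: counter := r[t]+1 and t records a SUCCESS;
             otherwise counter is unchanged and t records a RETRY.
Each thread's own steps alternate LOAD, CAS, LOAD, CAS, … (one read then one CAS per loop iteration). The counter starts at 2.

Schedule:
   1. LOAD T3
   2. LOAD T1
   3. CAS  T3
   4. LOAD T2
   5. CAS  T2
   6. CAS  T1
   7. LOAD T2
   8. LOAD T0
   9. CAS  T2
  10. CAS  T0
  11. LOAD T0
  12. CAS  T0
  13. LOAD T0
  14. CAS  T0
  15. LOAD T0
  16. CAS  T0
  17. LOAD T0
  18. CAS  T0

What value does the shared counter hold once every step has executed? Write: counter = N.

counter = 9

1. LOAD T3 → mem=2 r[T3]=2 [LOAD]
2. LOAD T1 → mem=2 r[T1]=2 [LOAD]
3. CAS T3 → mem=3 r[T3]=2 [OK]
4. LOAD T2 → mem=3 r[T2]=3 [LOAD]
5. CAS T2 → mem=4 r[T2]=3 [OK]
6. CAS T1 → mem=4 r[T1]=2 [RETRY]
7. LOAD T2 → mem=4 r[T2]=4 [LOAD]
8. LOAD T0 → mem=4 r[T0]=4 [LOAD]
9. CAS T2 → mem=5 r[T2]=4 [OK]
10. CAS T0 → mem=5 r[T0]=4 [RETRY]
11. LOAD T0 → mem=5 r[T0]=5 [LOAD]
12. CAS T0 → mem=6 r[T0]=5 [OK]
13. LOAD T0 → mem=6 r[T0]=6 [LOAD]
14. CAS T0 → mem=7 r[T0]=6 [OK]
15. LOAD T0 → mem=7 r[T0]=7 [LOAD]
16. CAS T0 → mem=8 r[T0]=7 [OK]
17. LOAD T0 → mem=8 r[T0]=8 [LOAD]
18. CAS T0 → mem=9 r[T0]=8 [OK]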